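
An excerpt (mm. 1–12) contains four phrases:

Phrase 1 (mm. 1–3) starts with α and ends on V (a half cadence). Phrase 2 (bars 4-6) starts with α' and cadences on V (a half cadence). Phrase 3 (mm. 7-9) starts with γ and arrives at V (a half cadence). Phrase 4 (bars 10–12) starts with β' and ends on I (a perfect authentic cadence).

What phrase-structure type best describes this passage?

contrasting double period

Four phrases in two halves: the first half (mm. 1–6) ends with a half cadence, the second (measures 7–12) with a perfect authentic cadence — a large antecedent–consequent pair, i.e. a double period.
Phrase 3 begins with different material from phrase 1, making it contrasting.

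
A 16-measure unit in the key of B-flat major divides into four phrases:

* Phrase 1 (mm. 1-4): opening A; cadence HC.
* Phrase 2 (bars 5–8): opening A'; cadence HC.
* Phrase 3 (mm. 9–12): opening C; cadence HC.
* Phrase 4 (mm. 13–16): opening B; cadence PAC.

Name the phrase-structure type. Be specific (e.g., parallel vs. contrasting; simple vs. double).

contrasting double period

Four phrases in two halves: the first half (measures 1-8) ends with a half cadence, the second (measures 9–16) with a perfect authentic cadence — a large antecedent–consequent pair, i.e. a double period.
Phrase 3 begins with different material from phrase 1, making it contrasting.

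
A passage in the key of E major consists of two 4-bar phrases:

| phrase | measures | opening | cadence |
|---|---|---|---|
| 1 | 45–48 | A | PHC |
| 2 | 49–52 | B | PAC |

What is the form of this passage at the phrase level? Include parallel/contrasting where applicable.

contrasting period

Phrase 1 ends with a Phrygian half cadence (weaker) and phrase 2 with a perfect authentic cadence (stronger): antecedent + consequent = a period.
The two phrases open with different material (A / B), so the period is contrasting.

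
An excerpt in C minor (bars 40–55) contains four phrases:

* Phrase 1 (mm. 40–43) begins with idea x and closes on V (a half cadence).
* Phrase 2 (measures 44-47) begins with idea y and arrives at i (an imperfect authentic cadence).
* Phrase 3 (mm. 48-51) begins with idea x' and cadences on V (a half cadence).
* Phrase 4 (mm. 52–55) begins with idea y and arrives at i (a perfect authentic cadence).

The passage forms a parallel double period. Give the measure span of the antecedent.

In a double period the first pair of phrases (ending imperfect authentic cadence) is the large antecedent and the second pair (ending perfect authentic cadence) is the large consequent; the antecedent is measures 40–47.

measures 40–47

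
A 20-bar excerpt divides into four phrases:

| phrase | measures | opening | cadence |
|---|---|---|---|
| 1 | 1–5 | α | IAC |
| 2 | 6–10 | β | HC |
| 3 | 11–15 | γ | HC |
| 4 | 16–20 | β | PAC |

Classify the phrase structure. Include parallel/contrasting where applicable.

contrasting double period

Four phrases in two halves: the first half (mm. 1-10) ends with a half cadence, the second (mm. 11-20) with a perfect authentic cadence — a large antecedent–consequent pair, i.e. a double period.
Phrase 3 begins with different material from phrase 1, making it contrasting.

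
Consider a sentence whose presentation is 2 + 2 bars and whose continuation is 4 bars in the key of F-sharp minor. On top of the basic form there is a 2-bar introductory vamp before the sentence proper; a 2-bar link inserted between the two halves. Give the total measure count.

12 measures

Basic sentence: 2 + 2 + 4 = 8 bars.
8 (basic form) + 2 (introduction) + 2 (link) = 12.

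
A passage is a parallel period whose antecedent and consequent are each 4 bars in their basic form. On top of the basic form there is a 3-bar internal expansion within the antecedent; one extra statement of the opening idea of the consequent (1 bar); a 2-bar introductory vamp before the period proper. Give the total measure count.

14 measures

Basic parallel period: 4 + 4 = 8 bars.
8 (basic form) + 3 (internal expansion) + 1 (extra statement) + 2 (introduction) = 14.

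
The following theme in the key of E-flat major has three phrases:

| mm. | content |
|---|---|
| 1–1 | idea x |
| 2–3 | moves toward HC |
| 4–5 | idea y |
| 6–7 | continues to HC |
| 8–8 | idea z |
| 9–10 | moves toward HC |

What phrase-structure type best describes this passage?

The final phrase closes with a half cadence, which is not stronger than the preceding half cadence; the 3 phrases lack an overall antecedent–consequent design and so form a phrase group.

phrase group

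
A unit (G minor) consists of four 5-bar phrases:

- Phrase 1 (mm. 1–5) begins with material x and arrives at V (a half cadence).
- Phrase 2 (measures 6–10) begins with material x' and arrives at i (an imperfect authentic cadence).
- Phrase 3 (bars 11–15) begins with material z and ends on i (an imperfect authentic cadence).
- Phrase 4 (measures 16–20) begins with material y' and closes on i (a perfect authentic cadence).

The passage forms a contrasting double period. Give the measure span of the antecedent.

measures 1–10

In a double period the four phrases pair into a large antecedent (phrases 1–2, ending imperfect authentic cadence) and a large consequent (phrases 3–4, ending perfect authentic cadence). The antecedent spans measures 1-10.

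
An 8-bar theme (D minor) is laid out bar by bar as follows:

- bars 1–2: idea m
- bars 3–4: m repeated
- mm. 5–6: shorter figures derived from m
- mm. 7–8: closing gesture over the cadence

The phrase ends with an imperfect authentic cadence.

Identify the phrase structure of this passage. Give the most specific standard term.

sentence

Basic idea (bars 1–2) + its repetition (mm. 3-4) form the presentation; fragmentation and cadence (bars 5-8) form the continuation — the 8-bar whole is a sentence.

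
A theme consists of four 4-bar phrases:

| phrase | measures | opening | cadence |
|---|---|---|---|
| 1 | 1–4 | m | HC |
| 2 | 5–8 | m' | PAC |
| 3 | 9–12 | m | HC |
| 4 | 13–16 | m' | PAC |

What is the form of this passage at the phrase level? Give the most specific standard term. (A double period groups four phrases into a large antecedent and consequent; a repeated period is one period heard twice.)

repeated period

The cadence pattern HC–PAC–HC–PAC is weak–strong twice, and phrases 3–4 restate phrases 1–2: a period heard twice, not a double period (which would end weakly at phrase 2).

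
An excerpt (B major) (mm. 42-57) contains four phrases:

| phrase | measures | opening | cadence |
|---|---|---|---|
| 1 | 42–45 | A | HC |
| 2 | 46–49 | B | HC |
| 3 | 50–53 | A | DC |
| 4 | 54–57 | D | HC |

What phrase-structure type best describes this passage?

phrase group

Phrase 4 ends with a half cadence, no stronger than phrase 2's half cadence, so the four phrases do not form a double period; nor do phrases 3–4 duplicate 1–2, so it is not a repeated period. With no phrase reaching a conclusive cadence, the passage is a phrase group.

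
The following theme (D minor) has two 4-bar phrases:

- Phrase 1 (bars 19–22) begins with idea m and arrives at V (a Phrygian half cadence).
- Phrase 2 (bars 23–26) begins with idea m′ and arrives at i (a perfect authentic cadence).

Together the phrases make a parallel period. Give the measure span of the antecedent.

The phrase ending with the weaker cadence (Phrygian half cadence) is the antecedent; the one ending more conclusively (perfect authentic cadence) is the consequent. The antecedent is measures 19–22.

measures 19–22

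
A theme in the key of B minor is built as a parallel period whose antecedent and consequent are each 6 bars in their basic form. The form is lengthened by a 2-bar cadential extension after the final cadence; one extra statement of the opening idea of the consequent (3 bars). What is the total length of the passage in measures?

17 measures

Basic parallel period: 6 + 6 = 12 bars.
12 (basic form) + 2 (cadential extension) + 3 (extra statement) = 17.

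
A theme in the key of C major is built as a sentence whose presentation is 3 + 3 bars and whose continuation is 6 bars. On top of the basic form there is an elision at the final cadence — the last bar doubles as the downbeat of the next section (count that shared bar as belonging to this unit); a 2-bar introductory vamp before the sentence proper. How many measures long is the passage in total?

Basic sentence: 3 + 3 + 6 = 12 bars.
12 (basic form) + 2 (introduction) = 14.
The elision shares a bar with the next section but does not change this unit's count.

14 measures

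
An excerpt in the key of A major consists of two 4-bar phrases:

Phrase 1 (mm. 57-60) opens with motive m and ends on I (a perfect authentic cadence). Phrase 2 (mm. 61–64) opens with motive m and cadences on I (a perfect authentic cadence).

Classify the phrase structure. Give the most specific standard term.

repeated phrase

Both phrases have the same opening (m) and the same cadence (perfect authentic cadence): the second is a restatement, not a consequent, so this is a repeated phrase rather than a period.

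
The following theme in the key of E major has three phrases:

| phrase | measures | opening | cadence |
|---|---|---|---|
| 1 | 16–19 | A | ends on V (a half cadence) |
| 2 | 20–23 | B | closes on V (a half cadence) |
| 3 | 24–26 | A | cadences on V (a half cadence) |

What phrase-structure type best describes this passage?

The final phrase closes with a half cadence, which is not stronger than the preceding half cadence; the 3 phrases lack an overall antecedent–consequent design and so form a phrase group.

phrase group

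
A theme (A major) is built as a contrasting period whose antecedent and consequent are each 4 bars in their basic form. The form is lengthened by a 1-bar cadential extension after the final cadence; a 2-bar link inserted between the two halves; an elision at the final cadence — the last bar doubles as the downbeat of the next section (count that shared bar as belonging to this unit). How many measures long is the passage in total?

Basic contrasting period: 4 + 4 = 8 bars.
8 (basic form) + 1 (cadential extension) + 2 (link) = 11.
The elision shares a bar with the next section but does not change this unit's count.

11 measures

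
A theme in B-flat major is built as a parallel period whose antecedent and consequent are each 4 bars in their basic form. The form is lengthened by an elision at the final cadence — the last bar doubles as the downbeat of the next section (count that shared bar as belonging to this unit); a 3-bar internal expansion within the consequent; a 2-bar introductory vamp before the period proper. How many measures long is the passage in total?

13 measures

Basic parallel period: 4 + 4 = 8 bars.
8 (basic form) + 3 (internal expansion) + 2 (introduction) = 13.
The elision shares a bar with the next section but does not change this unit's count.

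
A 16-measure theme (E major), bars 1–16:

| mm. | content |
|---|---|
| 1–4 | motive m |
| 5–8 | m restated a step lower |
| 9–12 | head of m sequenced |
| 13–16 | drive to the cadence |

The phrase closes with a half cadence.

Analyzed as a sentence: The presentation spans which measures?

measures 1–8

The presentation of a sentence is the basic idea (measures 1–4) plus its repetition (bars 5–8); the presentation is therefore bars 1–8.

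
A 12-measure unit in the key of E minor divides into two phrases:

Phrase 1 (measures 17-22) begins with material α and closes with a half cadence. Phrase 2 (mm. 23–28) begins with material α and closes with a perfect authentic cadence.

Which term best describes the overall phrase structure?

parallel period

Phrase 1 ends with a half cadence (weaker) and phrase 2 with a perfect authentic cadence (stronger): antecedent + consequent = a period.
The two phrases open with the same material (α / α), so the period is parallel.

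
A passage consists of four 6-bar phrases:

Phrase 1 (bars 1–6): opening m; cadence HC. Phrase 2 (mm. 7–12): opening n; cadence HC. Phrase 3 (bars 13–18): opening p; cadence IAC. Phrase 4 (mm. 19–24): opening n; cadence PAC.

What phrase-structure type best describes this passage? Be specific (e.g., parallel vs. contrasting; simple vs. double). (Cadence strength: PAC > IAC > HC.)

Four phrases in two halves: the first half (measures 1–12) ends with a half cadence, the second (mm. 13-24) with a perfect authentic cadence — a large antecedent–consequent pair, i.e. a double period.
Phrase 3 begins with different material from phrase 1, making it contrasting.

contrasting double period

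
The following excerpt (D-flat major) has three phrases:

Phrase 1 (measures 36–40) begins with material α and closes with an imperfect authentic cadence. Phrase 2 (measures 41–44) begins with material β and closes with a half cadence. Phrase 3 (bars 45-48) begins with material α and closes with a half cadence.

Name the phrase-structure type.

phrase group

The final phrase closes with a half cadence, which is not stronger than the preceding half cadence; the 3 phrases lack an overall antecedent–consequent design and so form a phrase group.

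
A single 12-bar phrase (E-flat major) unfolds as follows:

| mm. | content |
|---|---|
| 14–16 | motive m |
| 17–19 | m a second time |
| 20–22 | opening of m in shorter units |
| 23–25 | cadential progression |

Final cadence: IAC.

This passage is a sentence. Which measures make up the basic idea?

measures 14–16

The presentation of a sentence is the basic idea (bars 14–16) plus its repetition (mm. 17–19); the basic idea is therefore mm. 14–16.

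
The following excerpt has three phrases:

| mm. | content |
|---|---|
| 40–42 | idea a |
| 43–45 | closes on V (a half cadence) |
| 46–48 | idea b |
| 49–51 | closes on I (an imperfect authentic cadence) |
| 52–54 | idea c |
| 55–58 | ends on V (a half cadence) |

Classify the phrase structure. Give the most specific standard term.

The final phrase closes with a half cadence, which is not stronger than the preceding imperfect authentic cadence; the 3 phrases lack an overall antecedent–consequent design and so form a phrase group.

phrase group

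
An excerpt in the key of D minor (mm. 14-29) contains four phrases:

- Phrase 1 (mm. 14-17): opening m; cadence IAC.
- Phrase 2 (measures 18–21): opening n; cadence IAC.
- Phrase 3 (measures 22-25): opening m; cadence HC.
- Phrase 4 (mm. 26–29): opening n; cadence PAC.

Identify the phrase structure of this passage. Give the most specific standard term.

parallel double period

Four phrases in two halves: the first half (bars 14-21) ends with an imperfect authentic cadence, the second (mm. 22–29) with a perfect authentic cadence — a large antecedent–consequent pair, i.e. a double period.
Phrase 3 begins with the same material as phrase 1, making it parallel.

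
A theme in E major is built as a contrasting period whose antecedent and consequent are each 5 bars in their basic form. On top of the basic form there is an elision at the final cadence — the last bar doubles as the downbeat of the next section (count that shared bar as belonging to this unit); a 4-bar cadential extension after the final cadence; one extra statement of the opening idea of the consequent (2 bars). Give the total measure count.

16 measures

Basic contrasting period: 5 + 5 = 10 bars.
10 (basic form) + 4 (cadential extension) + 2 (extra statement) = 16.
The elision shares a bar with the next section but does not change this unit's count.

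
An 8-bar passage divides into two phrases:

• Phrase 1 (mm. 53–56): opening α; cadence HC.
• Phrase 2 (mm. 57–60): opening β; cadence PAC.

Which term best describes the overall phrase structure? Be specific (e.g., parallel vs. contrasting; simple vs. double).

Phrase 1 ends with a half cadence (weaker) and phrase 2 with a perfect authentic cadence (stronger): antecedent + consequent = a period.
The two phrases open with different material (α / β), so the period is contrasting.

contrasting period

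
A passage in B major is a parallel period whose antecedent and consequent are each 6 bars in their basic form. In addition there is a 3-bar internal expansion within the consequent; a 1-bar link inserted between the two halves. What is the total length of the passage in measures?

Basic parallel period: 6 + 6 = 12 bars.
12 (basic form) + 3 (internal expansion) + 1 (link) = 16.

16 measures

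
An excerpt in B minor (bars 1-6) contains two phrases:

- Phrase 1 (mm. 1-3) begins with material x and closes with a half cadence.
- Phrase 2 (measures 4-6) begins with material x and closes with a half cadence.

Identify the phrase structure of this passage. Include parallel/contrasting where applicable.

repeated phrase

Both phrases have the same opening (x) and the same cadence (half cadence): the second is a restatement, not a consequent, so this is a repeated phrase rather than a period.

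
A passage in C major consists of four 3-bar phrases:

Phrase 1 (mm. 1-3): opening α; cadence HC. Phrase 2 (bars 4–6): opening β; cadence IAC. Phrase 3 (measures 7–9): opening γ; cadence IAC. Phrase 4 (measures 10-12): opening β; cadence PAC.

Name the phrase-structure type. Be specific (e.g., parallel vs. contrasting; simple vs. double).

Four phrases in two halves: the first half (bars 1–6) ends with an imperfect authentic cadence, the second (measures 7–12) with a perfect authentic cadence — a large antecedent–consequent pair, i.e. a double period.
Phrase 3 begins with different material from phrase 1, making it contrasting.

contrasting double period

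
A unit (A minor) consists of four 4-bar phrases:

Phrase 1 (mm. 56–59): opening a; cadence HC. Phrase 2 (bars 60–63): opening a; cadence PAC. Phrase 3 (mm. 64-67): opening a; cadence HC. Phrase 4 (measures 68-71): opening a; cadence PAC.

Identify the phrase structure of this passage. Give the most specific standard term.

The cadence pattern HC–PAC–HC–PAC is weak–strong twice, and phrases 3–4 restate phrases 1–2: a period heard twice, not a double period (which would end weakly at phrase 2).

repeated period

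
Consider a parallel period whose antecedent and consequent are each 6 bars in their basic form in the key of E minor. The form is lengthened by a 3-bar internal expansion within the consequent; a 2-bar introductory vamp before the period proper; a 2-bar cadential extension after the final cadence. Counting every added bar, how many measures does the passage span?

Basic parallel period: 6 + 6 = 12 bars.
12 (basic form) + 3 (internal expansion) + 2 (introduction) + 2 (cadential extension) = 19.

19 measures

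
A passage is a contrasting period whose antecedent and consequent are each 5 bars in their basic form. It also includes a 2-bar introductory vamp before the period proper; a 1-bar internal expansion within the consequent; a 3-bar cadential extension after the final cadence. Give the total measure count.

Basic contrasting period: 5 + 5 = 10 bars.
10 (basic form) + 2 (introduction) + 1 (internal expansion) + 3 (cadential extension) = 16.

16 measures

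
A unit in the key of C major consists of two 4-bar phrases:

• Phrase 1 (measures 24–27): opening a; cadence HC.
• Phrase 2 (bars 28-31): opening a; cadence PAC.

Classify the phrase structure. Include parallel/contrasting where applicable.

parallel period

Phrase 1 ends with a half cadence (weaker) and phrase 2 with a perfect authentic cadence (stronger): antecedent + consequent = a period.
The two phrases open with the same material (a / a), so the period is parallel.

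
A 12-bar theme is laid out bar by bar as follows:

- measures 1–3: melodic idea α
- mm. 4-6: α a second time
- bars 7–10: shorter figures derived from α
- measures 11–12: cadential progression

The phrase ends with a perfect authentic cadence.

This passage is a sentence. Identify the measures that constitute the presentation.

measures 1–6

The presentation of a sentence is the basic idea (mm. 1–3) plus its repetition (measures 4–6); the presentation is therefore measures 1–6.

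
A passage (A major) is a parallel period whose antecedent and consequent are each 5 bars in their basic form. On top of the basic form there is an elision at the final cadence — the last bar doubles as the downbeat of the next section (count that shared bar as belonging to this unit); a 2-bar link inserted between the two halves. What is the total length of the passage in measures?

12 measures

Basic parallel period: 5 + 5 = 10 bars.
10 (basic form) + 2 (link) = 12.
The elision shares a bar with the next section but does not change this unit's count.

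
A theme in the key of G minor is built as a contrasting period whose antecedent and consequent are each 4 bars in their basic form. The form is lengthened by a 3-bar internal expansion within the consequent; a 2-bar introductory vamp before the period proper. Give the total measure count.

13 measures

Basic contrasting period: 4 + 4 = 8 bars.
8 (basic form) + 3 (internal expansion) + 2 (introduction) = 13.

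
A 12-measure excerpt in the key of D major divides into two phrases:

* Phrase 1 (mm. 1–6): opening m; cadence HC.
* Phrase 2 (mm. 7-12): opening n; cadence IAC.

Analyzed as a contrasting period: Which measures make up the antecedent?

The antecedent is the phrase ending with the weaker cadence (half cadence, phrase 1) and the consequent the one ending more conclusively (imperfect authentic cadence, phrase 2); the antecedent is bars 1-6.

measures 1–6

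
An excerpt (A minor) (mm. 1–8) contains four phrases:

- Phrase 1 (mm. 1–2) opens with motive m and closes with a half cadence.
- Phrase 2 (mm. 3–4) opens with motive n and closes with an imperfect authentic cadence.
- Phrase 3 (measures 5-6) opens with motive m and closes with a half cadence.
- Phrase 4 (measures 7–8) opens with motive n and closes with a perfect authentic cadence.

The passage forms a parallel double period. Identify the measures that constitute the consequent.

measures 5–8

In a double period the four phrases pair into a large antecedent (phrases 1–2, ending imperfect authentic cadence) and a large consequent (phrases 3–4, ending perfect authentic cadence). The consequent spans mm. 5–8.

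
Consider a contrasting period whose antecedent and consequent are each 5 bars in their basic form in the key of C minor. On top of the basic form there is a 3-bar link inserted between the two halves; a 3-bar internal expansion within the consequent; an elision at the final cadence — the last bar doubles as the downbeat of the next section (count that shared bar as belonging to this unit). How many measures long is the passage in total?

16 measures

Basic contrasting period: 5 + 5 = 10 bars.
10 (basic form) + 3 (link) + 3 (internal expansion) = 16.
The elision shares a bar with the next section but does not change this unit's count.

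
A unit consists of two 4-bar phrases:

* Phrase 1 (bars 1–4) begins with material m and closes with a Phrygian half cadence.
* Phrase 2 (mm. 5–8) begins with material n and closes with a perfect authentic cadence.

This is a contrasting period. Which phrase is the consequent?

The phrase ending with the weaker cadence (Phrygian half cadence) is the antecedent; the one ending more conclusively (perfect authentic cadence) is the consequent. The consequent is phrase 2.

phrase 2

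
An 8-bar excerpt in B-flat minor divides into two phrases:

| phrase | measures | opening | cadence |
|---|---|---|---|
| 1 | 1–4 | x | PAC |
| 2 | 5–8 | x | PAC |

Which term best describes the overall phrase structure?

repeated phrase

Both phrases have the same opening (x) and the same cadence (perfect authentic cadence): the second is a restatement, not a consequent, so this is a repeated phrase rather than a period.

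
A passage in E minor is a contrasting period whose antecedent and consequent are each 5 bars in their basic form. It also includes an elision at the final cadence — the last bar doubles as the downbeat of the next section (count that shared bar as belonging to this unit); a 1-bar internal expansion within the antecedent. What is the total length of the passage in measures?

Basic contrasting period: 5 + 5 = 10 bars.
10 (basic form) + 1 (internal expansion) = 11.
The elision shares a bar with the next section but does not change this unit's count.

11 measures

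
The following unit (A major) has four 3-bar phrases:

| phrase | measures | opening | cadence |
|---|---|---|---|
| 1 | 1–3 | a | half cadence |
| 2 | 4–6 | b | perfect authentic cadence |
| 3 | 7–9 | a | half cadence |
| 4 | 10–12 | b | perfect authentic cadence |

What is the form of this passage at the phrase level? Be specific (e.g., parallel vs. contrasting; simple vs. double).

The cadence pattern HC–PAC–HC–PAC is weak–strong twice, and phrases 3–4 restate phrases 1–2: a period heard twice, not a double period (which would end weakly at phrase 2).

repeated period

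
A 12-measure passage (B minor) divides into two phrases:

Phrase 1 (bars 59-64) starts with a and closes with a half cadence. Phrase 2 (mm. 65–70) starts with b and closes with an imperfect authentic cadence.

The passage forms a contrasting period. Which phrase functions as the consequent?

phrase 2

The phrase ending with the weaker cadence (half cadence) is the antecedent; the one ending more conclusively (imperfect authentic cadence) is the consequent. The consequent is phrase 2.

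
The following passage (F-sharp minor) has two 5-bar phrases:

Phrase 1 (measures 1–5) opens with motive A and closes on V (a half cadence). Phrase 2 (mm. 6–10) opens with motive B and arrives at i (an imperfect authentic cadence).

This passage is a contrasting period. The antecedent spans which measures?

measures 1–5

The antecedent is the phrase ending with the weaker cadence (half cadence, phrase 1) and the consequent the one ending more conclusively (imperfect authentic cadence, phrase 2); the antecedent is mm. 1–5.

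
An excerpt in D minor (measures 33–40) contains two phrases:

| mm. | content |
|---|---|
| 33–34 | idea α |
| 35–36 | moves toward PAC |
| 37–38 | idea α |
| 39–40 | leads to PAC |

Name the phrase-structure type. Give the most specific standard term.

Both phrases have the same opening (α) and the same cadence (perfect authentic cadence): the second is a restatement, not a consequent, so this is a repeated phrase rather than a period.

repeated phrase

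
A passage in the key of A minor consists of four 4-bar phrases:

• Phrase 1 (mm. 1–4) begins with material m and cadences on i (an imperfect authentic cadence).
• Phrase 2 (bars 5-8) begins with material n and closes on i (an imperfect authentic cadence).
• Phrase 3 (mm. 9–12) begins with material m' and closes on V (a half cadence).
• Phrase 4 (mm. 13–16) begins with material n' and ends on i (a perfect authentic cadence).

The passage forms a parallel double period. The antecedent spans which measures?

measures 1–8

In a double period the four phrases pair into a large antecedent (phrases 1–2, ending imperfect authentic cadence) and a large consequent (phrases 3–4, ending perfect authentic cadence). The antecedent spans measures 1–8.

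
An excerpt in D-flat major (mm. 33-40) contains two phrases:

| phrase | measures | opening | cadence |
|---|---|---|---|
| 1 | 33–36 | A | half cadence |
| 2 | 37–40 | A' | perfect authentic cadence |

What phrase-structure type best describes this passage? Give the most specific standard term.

Phrase 1 ends with a half cadence (weaker) and phrase 2 with a perfect authentic cadence (stronger): antecedent + consequent = a period.
The two phrases open with the same material (A / A'), so the period is parallel.

parallel period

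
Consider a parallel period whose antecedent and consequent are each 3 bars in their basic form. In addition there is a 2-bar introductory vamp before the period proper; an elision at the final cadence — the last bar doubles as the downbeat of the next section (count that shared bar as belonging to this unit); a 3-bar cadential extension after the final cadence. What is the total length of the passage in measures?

11 measures

Basic parallel period: 3 + 3 = 6 bars.
6 (basic form) + 2 (introduction) + 3 (cadential extension) = 11.
The elision shares a bar with the next section but does not change this unit's count.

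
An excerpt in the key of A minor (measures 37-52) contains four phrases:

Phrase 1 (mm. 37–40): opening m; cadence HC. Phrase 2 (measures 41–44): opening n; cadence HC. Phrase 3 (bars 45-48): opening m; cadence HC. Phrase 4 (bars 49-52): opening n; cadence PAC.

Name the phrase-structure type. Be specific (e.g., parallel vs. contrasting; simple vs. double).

parallel double period

Four phrases in two halves: the first half (bars 37–44) ends with a half cadence, the second (measures 45–52) with a perfect authentic cadence — a large antecedent–consequent pair, i.e. a double period.
Phrase 3 begins with the same material as phrase 1, making it parallel.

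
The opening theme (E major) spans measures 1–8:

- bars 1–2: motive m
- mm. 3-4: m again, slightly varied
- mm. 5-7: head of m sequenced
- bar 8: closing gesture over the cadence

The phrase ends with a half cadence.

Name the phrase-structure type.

sentence

Basic idea (mm. 1–2) + its repetition (mm. 3-4) form the presentation; fragmentation and cadence (mm. 5–8) form the continuation — the 8-bar whole is a sentence.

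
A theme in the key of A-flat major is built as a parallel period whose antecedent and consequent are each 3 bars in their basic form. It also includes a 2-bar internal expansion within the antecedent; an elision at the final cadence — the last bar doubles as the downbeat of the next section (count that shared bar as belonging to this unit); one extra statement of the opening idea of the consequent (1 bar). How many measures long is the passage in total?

9 measures

Basic parallel period: 3 + 3 = 6 bars.
6 (basic form) + 2 (internal expansion) + 1 (extra statement) = 9.
The elision shares a bar with the next section but does not change this unit's count.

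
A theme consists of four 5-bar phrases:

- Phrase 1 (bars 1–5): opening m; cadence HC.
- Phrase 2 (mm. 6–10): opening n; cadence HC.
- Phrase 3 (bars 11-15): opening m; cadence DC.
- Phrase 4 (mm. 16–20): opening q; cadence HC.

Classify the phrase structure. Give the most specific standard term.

phrase group

Phrase 4 ends with a half cadence, no stronger than phrase 2's half cadence, so the four phrases do not form a double period; nor do phrases 3–4 duplicate 1–2, so it is not a repeated period. With no phrase reaching a conclusive cadence, the passage is a phrase group.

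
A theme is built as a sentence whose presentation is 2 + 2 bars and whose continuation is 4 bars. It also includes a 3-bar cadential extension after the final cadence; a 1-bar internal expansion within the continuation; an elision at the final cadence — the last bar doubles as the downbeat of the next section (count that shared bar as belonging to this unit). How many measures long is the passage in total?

12 measures

Basic sentence: 2 + 2 + 4 = 8 bars.
8 (basic form) + 3 (cadential extension) + 1 (internal expansion) = 12.
The elision shares a bar with the next section but does not change this unit's count.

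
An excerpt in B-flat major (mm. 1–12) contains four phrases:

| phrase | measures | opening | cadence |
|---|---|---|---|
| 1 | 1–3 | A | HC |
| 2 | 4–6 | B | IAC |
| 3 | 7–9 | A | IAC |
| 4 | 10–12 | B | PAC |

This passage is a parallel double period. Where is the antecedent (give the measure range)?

In a double period the four phrases pair into a large antecedent (phrases 1–2, ending imperfect authentic cadence) and a large consequent (phrases 3–4, ending perfect authentic cadence). The antecedent spans mm. 1-6.

measures 1–6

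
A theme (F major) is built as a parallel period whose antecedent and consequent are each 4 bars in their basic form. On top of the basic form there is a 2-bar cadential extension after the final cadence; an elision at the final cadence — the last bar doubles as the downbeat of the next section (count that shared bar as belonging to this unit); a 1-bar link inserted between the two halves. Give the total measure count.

11 measures

Basic parallel period: 4 + 4 = 8 bars.
8 (basic form) + 2 (cadential extension) + 1 (link) = 11.
The elision shares a bar with the next section but does not change this unit's count.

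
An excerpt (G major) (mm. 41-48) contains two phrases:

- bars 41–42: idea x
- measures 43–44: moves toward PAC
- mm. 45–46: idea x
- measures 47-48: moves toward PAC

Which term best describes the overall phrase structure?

Both phrases have the same opening (x) and the same cadence (perfect authentic cadence): the second is a restatement, not a consequent, so this is a repeated phrase rather than a period.

repeated phrase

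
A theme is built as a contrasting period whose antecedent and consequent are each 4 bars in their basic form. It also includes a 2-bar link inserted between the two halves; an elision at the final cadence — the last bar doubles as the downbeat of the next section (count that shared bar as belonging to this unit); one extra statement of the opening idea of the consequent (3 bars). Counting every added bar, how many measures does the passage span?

13 measures

Basic contrasting period: 4 + 4 = 8 bars.
8 (basic form) + 2 (link) + 3 (extra statement) = 13.
The elision shares a bar with the next section but does not change this unit's count.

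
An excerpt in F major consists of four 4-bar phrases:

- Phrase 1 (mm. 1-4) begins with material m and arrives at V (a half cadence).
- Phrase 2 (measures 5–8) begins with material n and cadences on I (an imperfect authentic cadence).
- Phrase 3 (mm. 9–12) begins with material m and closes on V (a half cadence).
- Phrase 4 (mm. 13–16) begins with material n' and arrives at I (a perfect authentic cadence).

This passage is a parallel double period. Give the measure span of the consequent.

measures 9–16

In a double period the four phrases pair into a large antecedent (phrases 1–2, ending imperfect authentic cadence) and a large consequent (phrases 3–4, ending perfect authentic cadence). The consequent spans mm. 9-16.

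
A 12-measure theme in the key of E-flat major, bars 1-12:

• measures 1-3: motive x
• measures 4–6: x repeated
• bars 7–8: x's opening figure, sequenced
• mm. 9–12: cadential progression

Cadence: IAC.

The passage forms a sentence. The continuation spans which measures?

After the presentation (mm. 1-6), the continuation covers the fragmentation through the cadence: bars 7-12.

measures 7–12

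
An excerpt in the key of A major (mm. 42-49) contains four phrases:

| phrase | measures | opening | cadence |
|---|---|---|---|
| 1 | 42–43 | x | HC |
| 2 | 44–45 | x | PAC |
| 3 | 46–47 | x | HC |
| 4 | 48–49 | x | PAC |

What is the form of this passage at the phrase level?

The cadence pattern HC–PAC–HC–PAC is weak–strong twice, and phrases 3–4 restate phrases 1–2: a period heard twice, not a double period (which would end weakly at phrase 2).

repeated period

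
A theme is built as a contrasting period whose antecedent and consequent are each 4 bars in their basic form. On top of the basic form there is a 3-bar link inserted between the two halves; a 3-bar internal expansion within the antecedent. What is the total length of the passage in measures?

Basic contrasting period: 4 + 4 = 8 bars.
8 (basic form) + 3 (link) + 3 (internal expansion) = 14.

14 measures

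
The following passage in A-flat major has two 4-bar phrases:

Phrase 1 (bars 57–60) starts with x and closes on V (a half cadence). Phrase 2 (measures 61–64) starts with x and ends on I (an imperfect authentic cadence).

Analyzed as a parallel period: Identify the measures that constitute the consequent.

measures 61–64

The antecedent is the phrase ending with the weaker cadence (half cadence, phrase 1) and the consequent the one ending more conclusively (imperfect authentic cadence, phrase 2); the consequent is bars 61–64.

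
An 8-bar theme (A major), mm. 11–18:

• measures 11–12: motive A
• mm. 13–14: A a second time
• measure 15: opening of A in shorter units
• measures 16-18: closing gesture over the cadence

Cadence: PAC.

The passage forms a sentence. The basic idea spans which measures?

measures 11–12

The presentation of a sentence is the basic idea (bars 11-12) plus its repetition (measures 13-14); the basic idea is therefore bars 11-12.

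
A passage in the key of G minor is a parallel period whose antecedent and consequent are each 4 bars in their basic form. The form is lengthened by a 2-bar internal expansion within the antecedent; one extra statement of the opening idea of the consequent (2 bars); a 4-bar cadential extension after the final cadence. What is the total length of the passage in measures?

Basic parallel period: 4 + 4 = 8 bars.
8 (basic form) + 2 (internal expansion) + 2 (extra statement) + 4 (cadential extension) = 16.

16 measures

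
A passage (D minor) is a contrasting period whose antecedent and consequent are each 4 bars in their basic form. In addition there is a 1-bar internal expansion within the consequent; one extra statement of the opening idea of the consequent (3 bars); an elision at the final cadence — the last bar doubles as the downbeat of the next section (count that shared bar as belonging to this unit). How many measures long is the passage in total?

12 measures

Basic contrasting period: 4 + 4 = 8 bars.
8 (basic form) + 1 (internal expansion) + 3 (extra statement) = 12.
The elision shares a bar with the next section but does not change this unit's count.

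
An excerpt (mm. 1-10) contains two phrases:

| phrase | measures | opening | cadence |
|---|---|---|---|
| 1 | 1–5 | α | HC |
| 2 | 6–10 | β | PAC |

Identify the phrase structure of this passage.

contrasting period

Phrase 1 ends with a half cadence (weaker) and phrase 2 with a perfect authentic cadence (stronger): antecedent + consequent = a period.
The two phrases open with different material (α / β), so the period is contrasting.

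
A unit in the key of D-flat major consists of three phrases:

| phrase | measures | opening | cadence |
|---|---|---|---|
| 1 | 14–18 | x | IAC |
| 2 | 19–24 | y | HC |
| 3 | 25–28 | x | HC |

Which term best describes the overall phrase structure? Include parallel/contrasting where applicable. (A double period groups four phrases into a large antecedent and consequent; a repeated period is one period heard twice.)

The final phrase closes with a half cadence, which is not stronger than the preceding half cadence; the 3 phrases lack an overall antecedent–consequent design and so form a phrase group.

phrase group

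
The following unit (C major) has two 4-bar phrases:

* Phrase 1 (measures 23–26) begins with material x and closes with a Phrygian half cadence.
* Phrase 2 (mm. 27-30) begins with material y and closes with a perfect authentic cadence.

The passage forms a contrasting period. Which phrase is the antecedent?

The phrase ending with the weaker cadence (Phrygian half cadence) is the antecedent; the one ending more conclusively (perfect authentic cadence) is the consequent. The antecedent is phrase 1.

phrase 1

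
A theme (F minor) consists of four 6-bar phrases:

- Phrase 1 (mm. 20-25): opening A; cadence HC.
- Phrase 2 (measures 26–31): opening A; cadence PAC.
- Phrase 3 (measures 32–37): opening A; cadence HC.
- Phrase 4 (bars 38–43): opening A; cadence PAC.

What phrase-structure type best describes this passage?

repeated period

The cadence pattern HC–PAC–HC–PAC is weak–strong twice, and phrases 3–4 restate phrases 1–2: a period heard twice, not a double period (which would end weakly at phrase 2).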